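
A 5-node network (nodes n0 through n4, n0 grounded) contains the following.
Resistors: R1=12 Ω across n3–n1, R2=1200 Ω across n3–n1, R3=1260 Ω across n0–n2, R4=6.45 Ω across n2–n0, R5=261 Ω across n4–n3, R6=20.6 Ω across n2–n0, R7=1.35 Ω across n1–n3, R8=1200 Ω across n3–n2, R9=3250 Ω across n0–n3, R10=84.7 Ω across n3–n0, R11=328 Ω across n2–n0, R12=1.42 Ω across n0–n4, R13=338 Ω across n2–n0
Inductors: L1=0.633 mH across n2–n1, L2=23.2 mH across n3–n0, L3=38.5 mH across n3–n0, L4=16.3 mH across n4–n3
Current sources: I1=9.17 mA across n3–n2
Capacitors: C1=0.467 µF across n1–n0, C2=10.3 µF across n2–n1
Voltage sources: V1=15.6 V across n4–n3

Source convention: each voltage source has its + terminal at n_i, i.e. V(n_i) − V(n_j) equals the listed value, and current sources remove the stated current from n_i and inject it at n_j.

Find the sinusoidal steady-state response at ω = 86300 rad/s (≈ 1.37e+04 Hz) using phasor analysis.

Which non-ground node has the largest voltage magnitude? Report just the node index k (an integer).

Apply KCL at each of the 4 non-ground nodes and solve the resulting linear system.
Node n1: branches {R1, R2, L1, C1, R7, C2} → V_1 = -9.870+1.492j
Node n2: branches {R3, L1, R4, I1, R6, R8, R11, C2, R13} → V_2 = -9.663-0.8508j
Node n3: branches {R1, R2, R5, I1, R7, R8, R9, R10, L2, L3, L4, V1} → V_3 = -12.42+0.7913j
Node n4: branches {R5, R12, L4, V1} → V_4 = 3.185+0.7913j
Source currents: i(V1)=-2.303-0.5462j

3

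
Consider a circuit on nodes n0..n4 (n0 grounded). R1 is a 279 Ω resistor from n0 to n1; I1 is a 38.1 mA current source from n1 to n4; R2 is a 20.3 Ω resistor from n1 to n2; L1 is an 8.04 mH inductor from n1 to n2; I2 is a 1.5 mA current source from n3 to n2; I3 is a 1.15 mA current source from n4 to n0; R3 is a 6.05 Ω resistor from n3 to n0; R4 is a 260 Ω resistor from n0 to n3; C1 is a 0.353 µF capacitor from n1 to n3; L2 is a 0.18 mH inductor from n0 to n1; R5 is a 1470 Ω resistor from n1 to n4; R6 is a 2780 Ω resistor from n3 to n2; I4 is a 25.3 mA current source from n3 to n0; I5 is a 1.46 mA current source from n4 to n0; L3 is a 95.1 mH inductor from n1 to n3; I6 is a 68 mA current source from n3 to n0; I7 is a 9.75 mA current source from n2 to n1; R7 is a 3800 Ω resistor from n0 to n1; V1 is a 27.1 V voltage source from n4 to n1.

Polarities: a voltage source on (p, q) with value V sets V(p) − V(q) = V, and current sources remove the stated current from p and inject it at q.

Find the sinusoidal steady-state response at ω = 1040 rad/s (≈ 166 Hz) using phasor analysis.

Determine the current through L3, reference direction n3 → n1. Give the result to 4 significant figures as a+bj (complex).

MNA unknowns: 4 node voltages V₁..V_4 plus 1 source current (V1)
R1: Y=0.003584+0.000j on G[0,1]
I1: z[1]−=0.0381, z[4]+=0.0381
R2: Y=0.04926+0.000j on G[1,2]
L1: Y=0.000-0.1196j on G[1,2]
I2: z[3]−=0.0015, z[2]+=0.0015
I3: z[4]−=0.00115, z[0]+=0.00115
R3: Y=0.1653+0.000j on G[3,0]
R4: Y=0.003846+0.000j on G[0,3]
C1: Y=0.000+0.0003671j on G[1,3]
L2: Y=0.000-5.342j on G[0,1]
R5: Y=0.0006803+0.000j on G[1,4]
R6: Y=0.0003597+0.000j on G[3,2]
I4: z[3]−=0.0253, z[0]+=0.0253
I5: z[4]−=0.00146, z[0]+=0.00146
L3: Y=0.000-0.01011j on G[1,3]
I6: z[3]−=0.068, z[0]+=0.068
I7: z[2]−=0.00975, z[1]+=0.00975
R7: Y=0.0002632+0.000j on G[0,1]
V1: row V4−V1=27.1, i_V1 at 4,1
solve → V1=-0.001017-0.0003009j, V2=-0.02595-0.06061j, V3=-0.5575-0.03212j, V4=27.10-0.0003009j
aux → i_V1=0.01705+0.000j

-0.0003217+0.005627j A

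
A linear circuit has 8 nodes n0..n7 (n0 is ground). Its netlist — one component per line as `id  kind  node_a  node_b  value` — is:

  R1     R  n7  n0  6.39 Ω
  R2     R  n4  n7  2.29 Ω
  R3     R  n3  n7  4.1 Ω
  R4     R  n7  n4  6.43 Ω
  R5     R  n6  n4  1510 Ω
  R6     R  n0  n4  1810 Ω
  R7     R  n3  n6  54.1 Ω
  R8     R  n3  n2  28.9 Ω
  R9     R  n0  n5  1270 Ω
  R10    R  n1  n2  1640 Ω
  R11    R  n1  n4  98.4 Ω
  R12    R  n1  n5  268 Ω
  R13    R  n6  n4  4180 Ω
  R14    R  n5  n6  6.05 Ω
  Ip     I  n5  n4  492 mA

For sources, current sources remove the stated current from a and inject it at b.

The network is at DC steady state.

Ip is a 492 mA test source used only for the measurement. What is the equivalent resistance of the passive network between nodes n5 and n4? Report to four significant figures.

R_eq = 51.55 Ω

Apply KCL at each of the 7 non-ground nodes and solve the resulting linear system.
Node n1: branches {R10, R11, R12} → V_1 = -5.821
Node n2: branches {R8, R10} → V_2 = -1.532
Node n3: branches {R3, R7, R8} → V_3 = -1.456
Node n4: branches {R2, R4, R5, R6, R11, R13, Ip} → V_4 = 0.8022
Node n5: branches {R9, R12, R14, Ip} → V_5 = -24.56
Node n6: branches {R5, R7, R13, R14} → V_6 = -22.13
Node n7: branches {R1, R2, R3, R4} → V_7 = 0.1208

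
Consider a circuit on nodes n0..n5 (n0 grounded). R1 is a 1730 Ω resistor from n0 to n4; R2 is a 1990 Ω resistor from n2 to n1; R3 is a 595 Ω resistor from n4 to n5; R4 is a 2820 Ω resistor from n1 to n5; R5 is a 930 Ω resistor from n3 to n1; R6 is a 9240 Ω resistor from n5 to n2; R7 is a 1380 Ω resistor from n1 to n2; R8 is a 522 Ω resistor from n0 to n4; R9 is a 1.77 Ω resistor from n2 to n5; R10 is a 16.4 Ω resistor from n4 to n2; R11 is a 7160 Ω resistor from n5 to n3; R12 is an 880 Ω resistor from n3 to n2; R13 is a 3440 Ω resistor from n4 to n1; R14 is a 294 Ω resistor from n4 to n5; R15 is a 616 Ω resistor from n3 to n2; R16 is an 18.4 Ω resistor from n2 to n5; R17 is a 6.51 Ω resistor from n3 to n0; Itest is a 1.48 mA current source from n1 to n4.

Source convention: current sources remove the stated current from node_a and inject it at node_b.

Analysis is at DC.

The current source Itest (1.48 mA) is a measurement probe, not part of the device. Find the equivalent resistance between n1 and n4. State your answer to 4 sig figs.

MNA unknowns: 5 node voltages V₁..V_5
R1: Y=0.0005780 on G[0,4]
R2: Y=0.0005025 on G[2,1]
R3: Y=0.001681 on G[4,5]
R4: Y=0.0003546 on G[1,5]
R5: Y=0.001075 on G[3,1]
R6: Y=0.0001082 on G[5,2]
R7: Y=0.0007246 on G[1,2]
R8: Y=0.001916 on G[0,4]
R9: Y=0.5650 on G[2,5]
R10: Y=0.06098 on G[4,2]
R11: Y=0.0001397 on G[5,3]
R12: Y=0.001136 on G[3,2]
R13: Y=0.0002907 on G[4,1]
R14: Y=0.003401 on G[4,5]
R15: Y=0.001623 on G[3,2]
R16: Y=0.05435 on G[2,5]
R17: Y=0.1536 on G[3,0]
Itest: z[1]−=0.00148, z[4]+=0.00148
solve → V1=-0.4497, V2=0.08095, V3=-0.001579, V4=0.09726, V5=0.08076

R_eq = 369.5 Ω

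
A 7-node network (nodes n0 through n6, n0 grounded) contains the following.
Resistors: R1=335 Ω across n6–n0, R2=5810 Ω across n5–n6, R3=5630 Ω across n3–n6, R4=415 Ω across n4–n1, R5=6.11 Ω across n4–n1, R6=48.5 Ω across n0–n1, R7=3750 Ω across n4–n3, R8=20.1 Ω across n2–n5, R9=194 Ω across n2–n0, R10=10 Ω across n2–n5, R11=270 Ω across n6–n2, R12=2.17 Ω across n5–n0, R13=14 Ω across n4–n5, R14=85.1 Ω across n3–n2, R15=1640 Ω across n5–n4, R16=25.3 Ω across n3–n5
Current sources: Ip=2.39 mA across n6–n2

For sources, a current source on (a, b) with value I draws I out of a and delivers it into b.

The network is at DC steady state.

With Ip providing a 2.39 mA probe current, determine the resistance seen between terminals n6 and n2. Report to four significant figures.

R_eq = 143.8 Ω

MNA unknowns: 6 node voltages V₁..V_6
R1: Y=0.002985 on G[6,0]
R2: Y=0.0001721 on G[5,6]
R3: Y=0.0001776 on G[3,6]
R4: Y=0.002410 on G[4,1]
R5: Y=0.1637 on G[4,1]
R6: Y=0.02062 on G[0,1]
R7: Y=0.0002667 on G[4,3]
R8: Y=0.04975 on G[2,5]
R9: Y=0.005155 on G[2,0]
R10: Y=0.1000 on G[2,5]
R11: Y=0.003704 on G[6,2]
R12: Y=0.4608 on G[5,0]
R13: Y=0.07143 on G[4,5]
R14: Y=0.01175 on G[3,2]
R15: Y=0.0006098 on G[5,4]
R16: Y=0.03953 on G[3,5]
Ip: z[6]−=0.00239, z[2]+=0.00239
solve → V1=0.001426, V2=0.008677, V3=0.002364, V4=0.001603, V5=0.002008, V6=-0.3349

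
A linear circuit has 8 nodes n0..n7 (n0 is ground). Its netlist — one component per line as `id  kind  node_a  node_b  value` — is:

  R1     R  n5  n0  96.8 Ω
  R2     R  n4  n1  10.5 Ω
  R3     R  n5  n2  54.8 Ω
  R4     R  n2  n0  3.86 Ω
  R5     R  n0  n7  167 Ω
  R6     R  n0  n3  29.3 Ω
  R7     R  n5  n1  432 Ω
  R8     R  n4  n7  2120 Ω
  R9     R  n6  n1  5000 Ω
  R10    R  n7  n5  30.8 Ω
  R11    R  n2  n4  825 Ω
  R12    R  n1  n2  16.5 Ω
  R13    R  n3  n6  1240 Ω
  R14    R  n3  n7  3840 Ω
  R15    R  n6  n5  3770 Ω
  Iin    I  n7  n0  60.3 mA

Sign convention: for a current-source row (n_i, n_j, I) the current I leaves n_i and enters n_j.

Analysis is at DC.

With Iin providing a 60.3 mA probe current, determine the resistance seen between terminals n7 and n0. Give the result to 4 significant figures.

R_eq = 45.21 Ω

Apply KCL at each of the 7 non-ground nodes and solve the resulting linear system.
Node n1: branches {R2, R7, R9, R12} → V_1 = -0.1757
Node n2: branches {R3, R4, R11, R12} → V_2 = -0.1090
Node n3: branches {R6, R13, R14} → V_3 = -0.02805
Node n4: branches {R2, R8, R11} → V_4 = -0.1873
Node n5: branches {R1, R3, R7, R10, R15} → V_5 = -1.430
Node n6: branches {R9, R13, R15} → V_6 = -0.3437
Node n7: branches {R5, R8, R10, R14, Iin} → V_7 = -2.726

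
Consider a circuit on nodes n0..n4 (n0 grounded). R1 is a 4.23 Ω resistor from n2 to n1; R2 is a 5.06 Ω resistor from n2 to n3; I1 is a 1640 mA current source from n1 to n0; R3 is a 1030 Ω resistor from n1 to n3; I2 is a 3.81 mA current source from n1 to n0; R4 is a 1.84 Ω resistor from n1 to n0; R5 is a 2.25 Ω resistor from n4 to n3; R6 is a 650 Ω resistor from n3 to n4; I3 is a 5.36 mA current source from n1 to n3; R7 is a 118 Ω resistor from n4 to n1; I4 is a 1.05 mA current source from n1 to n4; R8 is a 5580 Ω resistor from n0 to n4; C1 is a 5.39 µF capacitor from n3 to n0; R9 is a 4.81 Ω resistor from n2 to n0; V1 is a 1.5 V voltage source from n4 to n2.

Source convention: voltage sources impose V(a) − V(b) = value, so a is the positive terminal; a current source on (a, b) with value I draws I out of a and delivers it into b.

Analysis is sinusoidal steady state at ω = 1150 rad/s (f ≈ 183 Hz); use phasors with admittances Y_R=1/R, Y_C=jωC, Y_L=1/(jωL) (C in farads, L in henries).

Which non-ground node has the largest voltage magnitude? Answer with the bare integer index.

Element admittances at ω=1150 rad/s:
  Y(R1) = 0.2364+0.000j S between n2,n1
  Y(R2) = 0.1976+0.000j S between n2,n3
  I1: injects 1.64 A into n0 (from n1)
  Y(R3) = 0.0009709+0.000j S between n1,n3
  I2: injects 0.00381 A into n0 (from n1)
  Y(R4) = 0.5435+0.000j S between n1,n0
  Y(R5) = 0.4444+0.000j S between n4,n3
  Y(R6) = 0.001538+0.000j S between n3,n4
  I3: injects 0.00536 A into n3 (from n1)
  Y(R7) = 0.008475+0.000j S between n4,n1
  I4: injects 0.00105 A into n4 (from n1)
  Y(R8) = 0.0001792+0.000j S between n0,n4
  Y(C1) = 0.000+0.006199j S between n3,n0
  Y(R9) = 0.2079+0.000j S between n2,n0
  V1: constraint V(n4)−V(n2) = 1.5
Assemble and solve the 5×5 MNA system:
  V(n1)=-2.500+0.001671j  V(n2)=-1.371+0.005352j  V(n3)=-0.3262+0.008483j  V(n4)=0.1293+0.005352j
  i(V1)=-0.2244+0.001364j

1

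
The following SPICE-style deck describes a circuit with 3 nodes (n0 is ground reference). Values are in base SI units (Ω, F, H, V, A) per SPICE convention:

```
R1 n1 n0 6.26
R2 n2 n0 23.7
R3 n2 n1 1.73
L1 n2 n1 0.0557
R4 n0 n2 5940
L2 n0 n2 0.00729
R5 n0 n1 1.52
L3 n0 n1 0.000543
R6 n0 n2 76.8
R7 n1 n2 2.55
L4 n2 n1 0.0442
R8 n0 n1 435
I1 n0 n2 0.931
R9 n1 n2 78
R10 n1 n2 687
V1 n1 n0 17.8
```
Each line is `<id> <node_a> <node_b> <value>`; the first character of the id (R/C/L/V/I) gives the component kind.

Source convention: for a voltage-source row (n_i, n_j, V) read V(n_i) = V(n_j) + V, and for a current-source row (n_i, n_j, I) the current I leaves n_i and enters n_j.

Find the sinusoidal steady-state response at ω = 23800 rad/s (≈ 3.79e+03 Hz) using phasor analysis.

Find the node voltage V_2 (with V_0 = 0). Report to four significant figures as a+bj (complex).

Apply KCL at each of the 2 non-ground nodes and solve the resulting linear system.
Node n1: branches {R1, R3, L1, R5, L3, R7, L4, R8, R9, R10, V1} → V_1 = 17.80+0.000j
Node n2: branches {R2, R3, L1, R4, L2, R6, R7, L4, I1, R9, R10} → V_2 = 17.75+0.09828j
Source currents: i(V1)=-14.65+1.474j

17.75+0.09828j V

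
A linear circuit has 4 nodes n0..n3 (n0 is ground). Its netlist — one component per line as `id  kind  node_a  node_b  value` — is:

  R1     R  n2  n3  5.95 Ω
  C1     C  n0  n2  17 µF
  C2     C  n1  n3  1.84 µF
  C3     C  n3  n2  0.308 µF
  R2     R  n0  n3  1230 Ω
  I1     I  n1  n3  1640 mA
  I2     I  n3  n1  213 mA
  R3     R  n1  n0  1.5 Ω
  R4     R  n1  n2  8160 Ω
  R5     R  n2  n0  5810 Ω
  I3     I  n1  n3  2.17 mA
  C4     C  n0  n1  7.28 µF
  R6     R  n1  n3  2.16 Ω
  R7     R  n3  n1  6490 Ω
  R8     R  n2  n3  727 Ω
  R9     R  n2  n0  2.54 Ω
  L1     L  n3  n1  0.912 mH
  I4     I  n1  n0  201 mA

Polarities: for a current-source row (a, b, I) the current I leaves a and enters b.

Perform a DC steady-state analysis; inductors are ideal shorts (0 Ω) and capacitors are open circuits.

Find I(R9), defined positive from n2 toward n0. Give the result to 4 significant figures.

-0.03030 A

MNA unknowns: 3 node voltages V₁..V_3 plus 1 source current (L1)
R1: Y=0.1681 on G[2,3]
C1: Y=0.000 on G[0,2]
C2: Y=0.000 on G[1,3]
C3: Y=0.000 on G[3,2]
R2: Y=0.0008130 on G[0,3]
I1: z[1]−=1.64, z[3]+=1.64
I2: z[3]−=0.213, z[1]+=0.213
R3: Y=0.6667 on G[1,0]
R4: Y=0.0001225 on G[1,2]
R5: Y=0.0001721 on G[2,0]
I3: z[1]−=0.00217, z[3]+=0.00217
C4: Y=0.000 on G[0,1]
R6: Y=0.4630 on G[1,3]
R7: Y=0.0001541 on G[3,1]
R8: Y=0.001376 on G[2,3]
R9: Y=0.3937 on G[2,0]
L1: row V3−V1=0, i_L1 at 3,1
I4: z[1]−=0.201, z[0]+=0.201
solve → V1=-0.2557, V2=-0.07696, V3=-0.2557
aux → i_L1=1.460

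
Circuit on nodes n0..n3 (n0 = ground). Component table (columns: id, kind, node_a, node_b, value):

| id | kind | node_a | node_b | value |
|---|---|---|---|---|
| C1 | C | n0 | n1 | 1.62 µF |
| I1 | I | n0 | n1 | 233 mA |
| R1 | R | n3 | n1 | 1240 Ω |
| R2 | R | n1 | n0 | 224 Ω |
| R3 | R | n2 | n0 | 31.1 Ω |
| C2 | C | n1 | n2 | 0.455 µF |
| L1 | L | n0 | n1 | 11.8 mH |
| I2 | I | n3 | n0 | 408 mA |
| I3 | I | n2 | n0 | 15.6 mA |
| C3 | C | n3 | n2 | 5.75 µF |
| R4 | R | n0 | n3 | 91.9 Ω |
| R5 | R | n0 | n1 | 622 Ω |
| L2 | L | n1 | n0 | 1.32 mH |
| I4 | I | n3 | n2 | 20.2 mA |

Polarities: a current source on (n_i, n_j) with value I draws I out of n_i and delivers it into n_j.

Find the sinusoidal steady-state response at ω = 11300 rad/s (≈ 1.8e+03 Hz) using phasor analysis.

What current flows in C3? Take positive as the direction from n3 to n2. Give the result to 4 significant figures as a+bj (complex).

-0.3019-0.05294j A

MNA unknowns: 3 node voltages V₁..V_3
C1: Y=0.000+0.01831j on G[0,1]
I1: z[0]−=0.233, z[1]+=0.233
R1: Y=0.0008065+0.000j on G[3,1]
R2: Y=0.004464+0.000j on G[1,0]
R3: Y=0.03215+0.000j on G[2,0]
C2: Y=0.000+0.005142j on G[1,2]
L1: Y=0.000-0.007500j on G[0,1]
I2: z[3]−=0.408, z[0]+=0.408
I3: z[2]−=0.0156, z[0]+=0.0156
C3: Y=0.000+0.06498j on G[3,2]
R4: Y=0.01088+0.000j on G[0,3]
R5: Y=0.001608+0.000j on G[0,1]
L2: Y=0.000-0.06704j on G[1,0]
I4: z[3]−=0.0202, z[2]+=0.0202
solve → V1=1.481+4.175j, V2=-9.887+0.1711j, V3=-10.70+4.818j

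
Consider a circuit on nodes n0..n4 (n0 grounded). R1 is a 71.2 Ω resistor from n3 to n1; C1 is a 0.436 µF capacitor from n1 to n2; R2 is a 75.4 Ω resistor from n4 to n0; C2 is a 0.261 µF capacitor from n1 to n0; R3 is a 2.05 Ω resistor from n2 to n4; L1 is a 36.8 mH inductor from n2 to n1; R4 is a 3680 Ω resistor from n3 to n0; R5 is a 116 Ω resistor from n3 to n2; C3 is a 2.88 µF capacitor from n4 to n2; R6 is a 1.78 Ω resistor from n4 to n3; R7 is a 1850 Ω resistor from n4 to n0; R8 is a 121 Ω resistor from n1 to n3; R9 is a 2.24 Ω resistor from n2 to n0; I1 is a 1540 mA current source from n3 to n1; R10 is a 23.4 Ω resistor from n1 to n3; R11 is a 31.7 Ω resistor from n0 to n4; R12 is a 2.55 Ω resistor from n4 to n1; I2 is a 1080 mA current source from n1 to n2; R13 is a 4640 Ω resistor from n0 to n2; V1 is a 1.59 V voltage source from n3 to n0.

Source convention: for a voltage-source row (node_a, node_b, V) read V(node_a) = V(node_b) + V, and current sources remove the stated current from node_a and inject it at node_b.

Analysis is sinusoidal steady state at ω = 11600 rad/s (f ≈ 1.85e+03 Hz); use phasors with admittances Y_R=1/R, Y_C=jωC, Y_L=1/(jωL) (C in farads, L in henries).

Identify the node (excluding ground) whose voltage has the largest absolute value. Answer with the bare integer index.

1

Element admittances at ω=11600 rad/s:
  Y(R1) = 0.01404+0.000j S between n3,n1
  Y(C1) = 0.000+0.005058j S between n1,n2
  Y(R2) = 0.01326+0.000j S between n4,n0
  Y(C2) = 0.000+0.003028j S between n1,n0
  Y(R3) = 0.4878+0.000j S between n2,n4
  Y(L1) = 0.000-0.002343j S between n2,n1
  Y(R4) = 0.0002717+0.000j S between n3,n0
  Y(R5) = 0.008621+0.000j S between n3,n2
  Y(C3) = 0.000+0.03341j S between n4,n2
  Y(R6) = 0.5618+0.000j S between n4,n3
  Y(R7) = 0.0005405+0.000j S between n4,n0
  Y(R8) = 0.008264+0.000j S between n1,n3
  Y(R9) = 0.4464+0.000j S between n2,n0
  I1: injects 1.54 A into n1 (from n3)
  Y(R10) = 0.04274+0.000j S between n1,n3
  Y(R11) = 0.03155+0.000j S between n0,n4
  Y(R12) = 0.3922+0.000j S between n4,n1
  I2: injects 1.08 A into n2 (from n1)
  Y(R13) = 0.0002155+0.000j S between n0,n2
  V1: constraint V(n3)−V(n0) = 1.59
Assemble and solve the 5×5 MNA system:
  V(n1)=3.086-0.03181j  V(n2)=2.278-0.005758j  V(n3)=1.590+0.000j  V(n4)=2.162-0.007664j
  i(V1)=-1.116-0.006424j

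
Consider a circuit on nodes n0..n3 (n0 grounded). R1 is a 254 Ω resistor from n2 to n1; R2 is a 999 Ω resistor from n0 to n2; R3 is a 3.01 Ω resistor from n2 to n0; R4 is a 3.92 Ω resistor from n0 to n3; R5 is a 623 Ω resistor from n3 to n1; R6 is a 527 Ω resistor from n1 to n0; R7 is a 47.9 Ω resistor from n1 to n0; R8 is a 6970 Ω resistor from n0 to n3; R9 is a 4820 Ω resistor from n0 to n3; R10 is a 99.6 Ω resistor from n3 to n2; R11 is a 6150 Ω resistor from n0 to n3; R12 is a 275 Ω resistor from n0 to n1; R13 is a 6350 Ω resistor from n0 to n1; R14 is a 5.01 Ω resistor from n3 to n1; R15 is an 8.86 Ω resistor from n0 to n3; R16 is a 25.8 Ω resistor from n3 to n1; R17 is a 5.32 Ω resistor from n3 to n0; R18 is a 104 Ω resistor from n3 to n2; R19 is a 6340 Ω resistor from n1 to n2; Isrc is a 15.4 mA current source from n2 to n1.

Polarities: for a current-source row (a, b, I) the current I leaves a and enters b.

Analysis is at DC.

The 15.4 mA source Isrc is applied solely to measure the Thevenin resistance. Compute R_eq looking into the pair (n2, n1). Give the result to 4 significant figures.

R_eq = 7.537 Ω

Element admittances at DC:
  Y(R1) = 0.003937 S between n2,n1
  Y(R2) = 0.001001 S between n0,n2
  Y(R3) = 0.3322 S between n2,n0
  Y(R4) = 0.2551 S between n0,n3
  Y(R5) = 0.001605 S between n3,n1
  Y(R6) = 0.001898 S between n1,n0
  Y(R7) = 0.02088 S between n1,n0
  Y(R8) = 0.0001435 S between n0,n3
  Y(R9) = 0.0002075 S between n0,n3
  Y(R10) = 0.01004 S between n3,n2
  Y(R11) = 0.0001626 S between n0,n3
  Y(R12) = 0.003636 S between n0,n1
  Y(R13) = 0.0001575 S between n0,n1
  Y(R14) = 0.1996 S between n3,n1
  Y(R15) = 0.1129 S between n0,n3
  Y(R16) = 0.03876 S between n3,n1
  Y(R17) = 0.1880 S between n3,n0
  Y(R18) = 0.009615 S between n3,n2
  Y(R19) = 0.0001577 S between n1,n2
  Isrc: injects 0.0154 A into n1 (from n2)
Assemble and solve the 3×3 MNA system:
  V(n1)=0.07494  V(n2)=-0.04112  V(n3)=0.02105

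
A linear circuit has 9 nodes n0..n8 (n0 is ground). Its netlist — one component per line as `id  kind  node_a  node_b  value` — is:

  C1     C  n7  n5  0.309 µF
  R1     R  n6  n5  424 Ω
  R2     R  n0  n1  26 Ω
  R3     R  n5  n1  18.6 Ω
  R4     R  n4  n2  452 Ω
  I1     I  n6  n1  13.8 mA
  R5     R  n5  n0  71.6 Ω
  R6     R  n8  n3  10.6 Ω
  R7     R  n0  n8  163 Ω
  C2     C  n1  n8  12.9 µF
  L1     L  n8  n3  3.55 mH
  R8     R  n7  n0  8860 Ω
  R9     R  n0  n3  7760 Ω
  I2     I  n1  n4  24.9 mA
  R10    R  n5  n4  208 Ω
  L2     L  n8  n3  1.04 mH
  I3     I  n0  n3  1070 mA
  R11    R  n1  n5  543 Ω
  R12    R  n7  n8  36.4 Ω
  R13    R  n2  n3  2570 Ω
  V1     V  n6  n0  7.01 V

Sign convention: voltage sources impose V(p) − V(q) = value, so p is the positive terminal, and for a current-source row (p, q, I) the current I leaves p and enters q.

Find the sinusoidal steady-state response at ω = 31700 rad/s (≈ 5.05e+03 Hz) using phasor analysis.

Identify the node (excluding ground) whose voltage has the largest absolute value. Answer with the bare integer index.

MNA unknowns: 8 node voltages V₁..V_8 plus 1 source current (V1)
C1: Y=0.000+0.009795j on G[7,5]
R1: Y=0.002358+0.000j on G[6,5]
R2: Y=0.03846+0.000j on G[0,1]
R3: Y=0.05376+0.000j on G[5,1]
R4: Y=0.002212+0.000j on G[4,2]
I1: z[6]−=0.0138, z[1]+=0.0138
R5: Y=0.01397+0.000j on G[5,0]
R6: Y=0.09434+0.000j on G[8,3]
R7: Y=0.006135+0.000j on G[0,8]
C2: Y=0.000+0.4089j on G[1,8]
L1: Y=0.000-0.008886j on G[8,3]
R8: Y=0.0001129+0.000j on G[7,0]
R9: Y=0.0001289+0.000j on G[0,3]
I2: z[1]−=0.0249, z[4]+=0.0249
R10: Y=0.004808+0.000j on G[5,4]
L2: Y=0.000-0.03033j on G[8,3]
I3: z[0]−=1.07, z[3]+=1.07
R11: Y=0.001842+0.000j on G[1,5]
R12: Y=0.02747+0.000j on G[7,8]
R13: Y=0.0003891+0.000j on G[2,3]
V1: row V6−V0=7.01, i_V1 at 6,0
solve → V1=18.84+0.1614j, V2=22.35+0.7130j, V3=28.44+1.914j, V4=21.28+0.5017j, V5=15.60+0.4045j, V6=7.010+0.000j, V7=17.61-2.781j, V8=18.82-2.077j
aux → i_V1=0.006470+0.0009539j

3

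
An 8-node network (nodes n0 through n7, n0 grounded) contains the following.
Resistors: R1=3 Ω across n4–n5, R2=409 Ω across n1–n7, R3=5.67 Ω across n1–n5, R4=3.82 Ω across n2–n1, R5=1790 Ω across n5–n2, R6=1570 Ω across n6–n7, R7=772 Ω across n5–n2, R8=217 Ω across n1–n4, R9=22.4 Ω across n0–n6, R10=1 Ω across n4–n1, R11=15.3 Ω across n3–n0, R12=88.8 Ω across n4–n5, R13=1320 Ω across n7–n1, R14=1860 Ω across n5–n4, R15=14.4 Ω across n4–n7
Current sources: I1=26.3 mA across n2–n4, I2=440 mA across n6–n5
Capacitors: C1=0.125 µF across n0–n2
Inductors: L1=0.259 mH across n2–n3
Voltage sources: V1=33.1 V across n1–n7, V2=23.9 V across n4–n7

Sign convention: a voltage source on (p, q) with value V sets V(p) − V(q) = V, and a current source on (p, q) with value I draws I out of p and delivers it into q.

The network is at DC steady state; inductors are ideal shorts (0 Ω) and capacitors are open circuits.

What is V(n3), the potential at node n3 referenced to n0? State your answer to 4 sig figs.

Apply KCL at each of the 7 non-ground nodes and solve the resulting linear system.
Node n1: branches {R2, R3, R4, R8, R10, R13, V1} → V_1 = 8.712
Node n2: branches {R4, I1, C1, R5, R7, L1} → V_2 = 6.872
Node n3: branches {R11, L1} → V_3 = 6.872
Node n4: branches {R1, I1, R8, R10, R12, R14, R15, V2} → V_4 = -0.4882
Node n5: branches {R1, R3, R5, R7, I2, R12, R14} → V_5 = 3.479
Node n6: branches {R6, I2, R9} → V_6 = -10.06
Node n7: branches {R2, R6, R13, R15, V1, V2} → V_7 = -24.39
Source currents: i(L1)=0.4491, i(V1)=-10.75, i(V2)=8.978

6.872 V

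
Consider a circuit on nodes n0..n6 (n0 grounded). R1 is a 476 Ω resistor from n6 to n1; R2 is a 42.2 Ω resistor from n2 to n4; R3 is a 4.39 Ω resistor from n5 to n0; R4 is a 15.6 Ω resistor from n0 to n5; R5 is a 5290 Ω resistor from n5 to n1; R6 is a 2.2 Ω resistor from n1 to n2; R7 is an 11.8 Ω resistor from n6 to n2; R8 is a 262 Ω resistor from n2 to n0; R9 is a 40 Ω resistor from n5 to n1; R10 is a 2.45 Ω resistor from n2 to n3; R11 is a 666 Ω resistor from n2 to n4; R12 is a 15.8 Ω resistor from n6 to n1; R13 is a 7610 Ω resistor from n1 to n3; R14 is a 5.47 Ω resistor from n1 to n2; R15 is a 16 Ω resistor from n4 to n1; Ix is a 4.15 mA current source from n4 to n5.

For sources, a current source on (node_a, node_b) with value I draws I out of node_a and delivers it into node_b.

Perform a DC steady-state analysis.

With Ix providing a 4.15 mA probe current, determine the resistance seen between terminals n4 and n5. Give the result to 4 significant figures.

Element admittances at DC:
  Y(R1) = 0.002101 S between n6,n1
  Y(R2) = 0.02370 S between n2,n4
  Y(R3) = 0.2278 S between n5,n0
  Y(R4) = 0.06410 S between n0,n5
  Y(R5) = 0.0001890 S between n5,n1
  Y(R6) = 0.4545 S between n1,n2
  Y(R7) = 0.08475 S between n6,n2
  Y(R8) = 0.003817 S between n2,n0
  Y(R9) = 0.02500 S between n5,n1
  Y(R10) = 0.4082 S between n2,n3
  Y(R11) = 0.001502 S between n2,n4
  Y(R12) = 0.06329 S between n6,n1
  Y(R13) = 0.0001314 S between n1,n3
  Y(R14) = 0.1828 S between n1,n2
  Y(R15) = 0.06250 S between n4,n1
  Ix: injects 0.00415 A into n5 (from n4)
Assemble and solve the 6×6 MNA system:
  V(n1)=-0.1413  V(n2)=-0.1423  V(n3)=-0.1423  V(n4)=-0.1889  V(n5)=0.001860  V(n6)=-0.1419

R_eq = 45.97 Ω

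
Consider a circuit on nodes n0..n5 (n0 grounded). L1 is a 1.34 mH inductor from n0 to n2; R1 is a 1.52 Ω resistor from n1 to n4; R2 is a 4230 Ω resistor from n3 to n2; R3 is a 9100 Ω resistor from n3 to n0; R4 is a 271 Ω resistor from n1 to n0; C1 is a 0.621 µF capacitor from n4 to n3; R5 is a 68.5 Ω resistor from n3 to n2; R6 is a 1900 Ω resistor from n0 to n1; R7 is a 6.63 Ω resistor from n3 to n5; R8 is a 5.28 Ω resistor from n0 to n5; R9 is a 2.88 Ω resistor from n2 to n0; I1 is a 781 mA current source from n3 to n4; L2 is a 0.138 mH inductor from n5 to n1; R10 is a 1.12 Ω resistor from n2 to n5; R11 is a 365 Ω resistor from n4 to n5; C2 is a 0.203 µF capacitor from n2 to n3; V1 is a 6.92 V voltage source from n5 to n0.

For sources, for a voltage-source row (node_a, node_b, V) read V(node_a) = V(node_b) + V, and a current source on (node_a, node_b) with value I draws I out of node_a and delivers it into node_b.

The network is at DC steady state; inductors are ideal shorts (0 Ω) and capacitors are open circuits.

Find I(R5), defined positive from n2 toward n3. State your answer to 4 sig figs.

-0.02314 A

MNA unknowns: 5 node voltages V₁..V_5 plus 3 source currents (L1, L2, V1)
L1: row V0−V2=0, i_L1 at 0,2
R1: Y=0.6579 on G[1,4]
R2: Y=0.0002364 on G[3,2]
R3: Y=0.0001099 on G[3,0]
R4: Y=0.003690 on G[1,0]
C1: Y=0.000 on G[4,3]
R5: Y=0.01460 on G[3,2]
R6: Y=0.0005263 on G[0,1]
R7: Y=0.1508 on G[3,5]
R8: Y=0.1894 on G[0,5]
R9: Y=0.3472 on G[2,0]
I1: z[3]−=0.781, z[4]+=0.781
L2: row V5−V1=0, i_L2 at 5,1
R10: Y=0.8929 on G[2,5]
R11: Y=0.002740 on G[4,5]
C2: Y=0.000 on G[2,3]
V1: row V5−V0=6.92, i_V1 at 5,0
solve → V1=6.920, V2=0.000, V3=1.585, V4=8.102, V5=6.920
aux → i_L1=-6.202, i_L2=-0.7486, i_V1=-7.542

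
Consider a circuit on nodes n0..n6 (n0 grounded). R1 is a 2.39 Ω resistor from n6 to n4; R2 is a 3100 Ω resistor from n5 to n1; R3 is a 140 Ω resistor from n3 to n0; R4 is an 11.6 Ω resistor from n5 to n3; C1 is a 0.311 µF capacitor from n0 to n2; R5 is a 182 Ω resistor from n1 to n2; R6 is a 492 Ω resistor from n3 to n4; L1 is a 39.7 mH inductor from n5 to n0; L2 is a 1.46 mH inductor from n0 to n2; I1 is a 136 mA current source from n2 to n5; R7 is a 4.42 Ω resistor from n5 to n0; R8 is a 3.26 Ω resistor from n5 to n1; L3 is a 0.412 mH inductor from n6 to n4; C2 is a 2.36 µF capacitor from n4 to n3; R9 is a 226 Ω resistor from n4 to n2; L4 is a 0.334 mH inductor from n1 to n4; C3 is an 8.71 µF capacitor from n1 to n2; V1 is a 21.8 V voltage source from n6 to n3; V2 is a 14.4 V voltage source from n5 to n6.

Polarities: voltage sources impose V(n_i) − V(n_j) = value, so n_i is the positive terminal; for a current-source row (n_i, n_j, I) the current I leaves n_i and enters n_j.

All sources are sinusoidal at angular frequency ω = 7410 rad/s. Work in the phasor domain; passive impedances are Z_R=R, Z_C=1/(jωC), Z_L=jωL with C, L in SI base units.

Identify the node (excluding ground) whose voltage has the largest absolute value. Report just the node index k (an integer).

Element admittances at ω=7410 rad/s:
  Y(R1) = 0.4184+0.000j S between n6,n4
  Y(R2) = 0.0003226+0.000j S between n5,n1
  Y(R3) = 0.007143+0.000j S between n3,n0
  Y(R4) = 0.08621+0.000j S between n5,n3
  Y(C1) = 0.000+0.002305j S between n0,n2
  Y(R5) = 0.005495+0.000j S between n1,n2
  Y(R6) = 0.002033+0.000j S between n3,n4
  Y(L1) = 0.000-0.003399j S between n5,n0
  Y(L2) = 0.000-0.09243j S between n0,n2
  I1: injects 0.136 A into n5 (from n2)
  Y(R7) = 0.2262+0.000j S between n5,n0
  Y(R8) = 0.3067+0.000j S between n5,n1
  Y(L3) = 0.000-0.3276j S between n6,n4
  Y(C2) = 0.000+0.01749j S between n4,n3
  Y(R9) = 0.004425+0.000j S between n4,n2
  Y(L4) = 0.000-0.4041j S between n1,n4
  Y(C3) = 0.000+0.06454j S between n1,n2
  V1: constraint V(n6)−V(n3) = 21.8
  V2: constraint V(n5)−V(n6) = 14.4
Assemble and solve the 8×8 MNA system:
  V(n1)=0.5094+2.375j  V(n2)=-5.123-9.869j  V(n3)=-31.25-1.906j  V(n4)=-3.810-2.877j  V(n5)=4.947-1.906j  V(n6)=-9.453-1.906j
  i(V1)=-3.417-0.4916j  i(V2)=-5.460+1.763j

3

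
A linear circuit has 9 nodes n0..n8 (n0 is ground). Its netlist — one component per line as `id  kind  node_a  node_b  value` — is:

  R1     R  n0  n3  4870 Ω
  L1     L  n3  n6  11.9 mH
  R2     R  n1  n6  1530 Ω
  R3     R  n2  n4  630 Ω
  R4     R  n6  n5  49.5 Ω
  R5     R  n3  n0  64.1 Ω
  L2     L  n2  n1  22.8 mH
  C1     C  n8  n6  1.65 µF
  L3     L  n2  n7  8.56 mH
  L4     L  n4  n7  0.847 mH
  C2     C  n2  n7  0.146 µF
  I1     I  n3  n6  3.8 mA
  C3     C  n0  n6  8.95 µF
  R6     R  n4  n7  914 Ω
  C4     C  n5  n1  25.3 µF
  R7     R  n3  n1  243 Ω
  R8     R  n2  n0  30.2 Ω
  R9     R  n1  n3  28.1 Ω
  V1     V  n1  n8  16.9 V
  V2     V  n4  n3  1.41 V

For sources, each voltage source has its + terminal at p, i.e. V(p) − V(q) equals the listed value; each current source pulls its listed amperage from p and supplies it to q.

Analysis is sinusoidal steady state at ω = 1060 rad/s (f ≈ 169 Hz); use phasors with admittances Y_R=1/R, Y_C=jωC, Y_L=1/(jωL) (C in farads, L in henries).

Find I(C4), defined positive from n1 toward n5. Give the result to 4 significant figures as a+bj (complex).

-0.003174-0.004963j A

Apply KCL at each of the 8 non-ground nodes and solve the resulting linear system.
Node n1: branches {R2, L2, C4, R7, R9, V1} → V_1 = -0.5900+0.02021j
Node n2: branches {R3, L2, L3, C2, R8} → V_2 = 0.3584+0.01279j
Node n3: branches {R1, L1, R5, I1, R7, R9, V2} → V_3 = -0.6623+0.1220j
Node n4: branches {R3, L4, R6, V2} → V_4 = 0.7477+0.1220j
Node n5: branches {R4, C4} → V_5 = -0.4050-0.09813j
Node n6: branches {L1, R2, R4, C1, I1, C3} → V_6 = -0.2479+0.1475j
Node n7: branches {L3, L4, C2, R6} → V_7 = 0.7127+0.1122j
Node n8: branches {C1, V1} → V_8 = -17.49+0.02021j
Source currents: i(V1)=0.0002227-0.03016j, i(V2)=-0.01156+0.03882j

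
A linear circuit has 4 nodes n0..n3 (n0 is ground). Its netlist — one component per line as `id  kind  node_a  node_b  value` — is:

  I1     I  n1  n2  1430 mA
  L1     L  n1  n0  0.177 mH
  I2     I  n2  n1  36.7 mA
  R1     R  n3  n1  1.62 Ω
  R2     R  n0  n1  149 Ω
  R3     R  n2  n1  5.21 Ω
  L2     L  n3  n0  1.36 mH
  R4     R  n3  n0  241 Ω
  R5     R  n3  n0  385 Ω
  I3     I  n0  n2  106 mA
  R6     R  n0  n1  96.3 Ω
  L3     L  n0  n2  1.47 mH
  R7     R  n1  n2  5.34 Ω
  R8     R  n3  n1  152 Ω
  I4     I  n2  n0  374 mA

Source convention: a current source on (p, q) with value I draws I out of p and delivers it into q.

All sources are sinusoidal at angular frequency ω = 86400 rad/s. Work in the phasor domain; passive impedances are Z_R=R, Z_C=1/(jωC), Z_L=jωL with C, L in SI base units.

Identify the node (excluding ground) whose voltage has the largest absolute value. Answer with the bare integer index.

2

Element admittances at ω=86400 rad/s:
  I1: injects 1.43 A into n2 (from n1)
  Y(L1) = 0.000-0.06539j S between n1,n0
  I2: injects 0.0367 A into n1 (from n2)
  Y(R1) = 0.6173+0.000j S between n3,n1
  Y(R2) = 0.006711+0.000j S between n0,n1
  Y(R3) = 0.1919+0.000j S between n2,n1
  Y(L2) = 0.000-0.008510j S between n3,n0
  Y(R4) = 0.004149+0.000j S between n3,n0
  Y(R5) = 0.002597+0.000j S between n3,n0
  I3: injects 0.106 A into n2 (from n0)
  Y(R6) = 0.01038+0.000j S between n0,n1
  Y(L3) = 0.000-0.007874j S between n0,n2
  Y(R7) = 0.1873+0.000j S between n1,n2
  Y(R8) = 0.006579+0.000j S between n3,n1
  I4: injects 0.374 A into n0 (from n2)
Assemble and solve the 3×3 MNA system:
  V(n1)=-1.156-2.950j  V(n2)=1.872-2.911j  V(n3)=-1.104-2.933j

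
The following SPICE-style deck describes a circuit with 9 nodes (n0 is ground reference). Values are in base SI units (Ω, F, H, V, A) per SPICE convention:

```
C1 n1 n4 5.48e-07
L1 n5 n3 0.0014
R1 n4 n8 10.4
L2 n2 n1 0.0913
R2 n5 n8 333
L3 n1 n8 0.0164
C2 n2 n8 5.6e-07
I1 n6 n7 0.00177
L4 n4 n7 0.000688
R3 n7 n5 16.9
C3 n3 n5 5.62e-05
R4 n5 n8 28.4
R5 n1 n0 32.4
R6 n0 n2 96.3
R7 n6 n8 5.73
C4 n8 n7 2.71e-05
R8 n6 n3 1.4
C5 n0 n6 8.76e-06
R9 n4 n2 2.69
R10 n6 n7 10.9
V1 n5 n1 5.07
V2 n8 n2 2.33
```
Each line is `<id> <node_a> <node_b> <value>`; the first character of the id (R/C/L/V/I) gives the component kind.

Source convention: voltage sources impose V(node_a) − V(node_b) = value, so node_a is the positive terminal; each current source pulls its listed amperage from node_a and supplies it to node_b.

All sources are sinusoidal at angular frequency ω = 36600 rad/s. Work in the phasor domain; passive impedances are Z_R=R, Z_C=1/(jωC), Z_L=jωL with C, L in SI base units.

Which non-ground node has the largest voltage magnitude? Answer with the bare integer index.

MNA unknowns: 8 node voltages V₁..V_8 plus 2 source currents (V1, V2)
C1: Y=0.000+0.02006j on G[1,4]
L1: Y=0.000-0.01952j on G[5,3]
R1: Y=0.09615+0.000j on G[4,8]
L2: Y=0.000-0.0002993j on G[2,1]
R2: Y=0.003003+0.000j on G[5,8]
L3: Y=0.000-0.001666j on G[1,8]
C2: Y=0.000+0.02050j on G[2,8]
I1: z[6]−=0.00177, z[7]+=0.00177
L4: Y=0.000-0.03971j on G[4,7]
R3: Y=0.05917+0.000j on G[7,5]
C3: Y=0.000+2.057j on G[3,5]
R4: Y=0.03521+0.000j on G[5,8]
R5: Y=0.03086+0.000j on G[1,0]
R6: Y=0.01038+0.000j on G[0,2]
R7: Y=0.1745+0.000j on G[6,8]
C4: Y=0.000+0.9919j on G[8,7]
R8: Y=0.7143+0.000j on G[6,3]
C5: Y=0.000+0.3206j on G[0,6]
R9: Y=0.3717+0.000j on G[4,2]
R10: Y=0.09174+0.000j on G[6,7]
V1: row V5−V1=5.07, i_V1 at 5,1
V2: row V8−V2=2.33, i_V2 at 8,2
solve → V1=-4.767-0.5224j, V2=-2.192-0.6623j, V3=0.2750-0.4511j, V4=-1.705-0.9581j, V5=0.3027-0.5224j, V6=0.07174-0.5299j, V7=0.2333-0.6406j, V8=0.1384-0.6623j
aux → i_V1=-0.1556-0.06861j, i_V2=-0.2039+0.05454j

1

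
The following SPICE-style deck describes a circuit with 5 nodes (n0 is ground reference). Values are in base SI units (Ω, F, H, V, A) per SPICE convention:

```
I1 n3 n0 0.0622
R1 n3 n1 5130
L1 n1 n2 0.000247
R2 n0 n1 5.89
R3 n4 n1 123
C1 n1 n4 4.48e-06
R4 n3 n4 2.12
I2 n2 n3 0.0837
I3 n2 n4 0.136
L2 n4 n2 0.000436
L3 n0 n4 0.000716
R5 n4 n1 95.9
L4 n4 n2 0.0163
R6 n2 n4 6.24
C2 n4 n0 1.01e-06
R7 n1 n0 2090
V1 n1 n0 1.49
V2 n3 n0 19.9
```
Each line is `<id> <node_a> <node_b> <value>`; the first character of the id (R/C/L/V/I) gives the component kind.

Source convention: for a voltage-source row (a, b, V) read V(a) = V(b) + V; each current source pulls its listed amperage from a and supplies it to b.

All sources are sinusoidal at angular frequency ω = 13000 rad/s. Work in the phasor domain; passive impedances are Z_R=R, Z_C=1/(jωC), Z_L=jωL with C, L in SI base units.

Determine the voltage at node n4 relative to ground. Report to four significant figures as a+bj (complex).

Element admittances at ω=13000 rad/s:
  I1: injects 0.0622 A into n0 (from n3)
  Y(R1) = 0.0001949+0.000j S between n3,n1
  Y(L1) = 0.000-0.3114j S between n1,n2
  Y(R2) = 0.1698+0.000j S between n0,n1
  Y(R3) = 0.008130+0.000j S between n4,n1
  Y(C1) = 0.000+0.05824j S between n1,n4
  Y(R4) = 0.4717+0.000j S between n3,n4
  I2: injects 0.0837 A into n3 (from n2)
  I3: injects 0.136 A into n4 (from n2)
  Y(L2) = 0.000-0.1764j S between n4,n2
  Y(L3) = 0.000-0.1074j S between n0,n4
  Y(R5) = 0.01043+0.000j S between n4,n1
  Y(L4) = 0.000-0.004719j S between n4,n2
  Y(R6) = 0.1603+0.000j S between n2,n4
  Y(C2) = 0.000+0.01313j S between n4,n0
  Y(R7) = 0.0004785+0.000j S between n1,n0
  V1: constraint V(n1)−V(n0) = 1.49
  V2: constraint V(n3)−V(n0) = 19.9
Assemble and solve the 6×6 MNA system:
  V(n1)=1.490+0.000j  V(n2)=6.693+4.284j  V(n3)=19.90+0.000j  V(n4)=15.97+4.657j
  i(V1)=1.082-0.6908j  i(V2)=-1.837+2.197j

15.97+4.657j V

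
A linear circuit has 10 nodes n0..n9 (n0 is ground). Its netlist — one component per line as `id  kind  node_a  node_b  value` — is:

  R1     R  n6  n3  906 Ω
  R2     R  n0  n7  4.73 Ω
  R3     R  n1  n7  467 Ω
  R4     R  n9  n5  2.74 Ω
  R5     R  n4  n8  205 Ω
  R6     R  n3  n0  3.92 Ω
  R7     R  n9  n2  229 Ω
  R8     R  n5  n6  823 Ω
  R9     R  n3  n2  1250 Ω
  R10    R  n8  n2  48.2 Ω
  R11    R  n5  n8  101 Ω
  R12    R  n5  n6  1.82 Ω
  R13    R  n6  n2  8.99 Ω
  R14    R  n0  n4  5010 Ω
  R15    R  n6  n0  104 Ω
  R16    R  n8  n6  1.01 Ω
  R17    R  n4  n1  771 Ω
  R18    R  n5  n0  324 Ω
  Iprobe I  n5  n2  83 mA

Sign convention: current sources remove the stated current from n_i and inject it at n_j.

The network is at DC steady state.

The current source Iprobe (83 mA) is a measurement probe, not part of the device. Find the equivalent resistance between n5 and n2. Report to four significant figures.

R_eq = 8.964 Ω

Element admittances at DC:
  Y(R1) = 0.001104 S between n6,n3
  Y(R2) = 0.2114 S between n0,n7
  Y(R3) = 0.002141 S between n1,n7
  Y(R4) = 0.3650 S between n9,n5
  Y(R5) = 0.004878 S between n4,n8
  Y(R6) = 0.2551 S between n3,n0
  Y(R7) = 0.004367 S between n9,n2
  Y(R8) = 0.001215 S between n5,n6
  Y(R9) = 0.0008000 S between n3,n2
  Y(R10) = 0.02075 S between n8,n2
  Y(R11) = 0.009901 S between n5,n8
  Y(R12) = 0.5495 S between n5,n6
  Y(R13) = 0.1112 S between n6,n2
  Y(R14) = 0.0001996 S between n0,n4
  Y(R15) = 0.009615 S between n6,n0
  Y(R16) = 0.9901 S between n8,n6
  Y(R17) = 0.001297 S between n4,n1
  Y(R18) = 0.003086 S between n5,n0
  Iprobe: injects 0.083 A into n2 (from n5)
Assemble and solve the 9×9 MNA system:
  V(n1)=0.002375  V(n2)=0.5993  V(n3)=0.001851  V(n4)=0.006256  V(n5)=-0.1447  V(n6)=-0.003328  V(n7)=2.381e-05  V(n8)=0.007544  V(n9)=-0.1359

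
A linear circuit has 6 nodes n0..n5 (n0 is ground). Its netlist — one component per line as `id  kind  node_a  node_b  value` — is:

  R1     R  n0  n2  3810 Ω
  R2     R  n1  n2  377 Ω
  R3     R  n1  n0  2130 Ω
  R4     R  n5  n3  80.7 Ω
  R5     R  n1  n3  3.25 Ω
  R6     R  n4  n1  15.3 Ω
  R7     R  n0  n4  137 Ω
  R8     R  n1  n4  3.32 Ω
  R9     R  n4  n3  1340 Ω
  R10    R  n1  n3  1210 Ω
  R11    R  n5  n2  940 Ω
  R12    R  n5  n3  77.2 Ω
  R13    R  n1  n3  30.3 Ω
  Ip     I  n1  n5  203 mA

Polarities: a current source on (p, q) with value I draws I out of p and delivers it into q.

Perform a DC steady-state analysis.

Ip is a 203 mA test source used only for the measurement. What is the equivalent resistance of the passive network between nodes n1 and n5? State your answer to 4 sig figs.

R_eq = 41.02 Ω

Apply KCL at each of the 5 non-ground nodes and solve the resulting linear system.
Node n1: branches {R2, R3, R5, R6, R8, R10, R13, Ip} → V_1 = -0.07530
Node n2: branches {R1, R2, R11} → V_2 = 2.156
Node n3: branches {R4, R5, R9, R10, R12, R13} → V_3 = 0.4989
Node n4: branches {R6, R7, R8, R9} → V_4 = -0.07269
Node n5: branches {R4, R11, R12, Ip} → V_5 = 8.252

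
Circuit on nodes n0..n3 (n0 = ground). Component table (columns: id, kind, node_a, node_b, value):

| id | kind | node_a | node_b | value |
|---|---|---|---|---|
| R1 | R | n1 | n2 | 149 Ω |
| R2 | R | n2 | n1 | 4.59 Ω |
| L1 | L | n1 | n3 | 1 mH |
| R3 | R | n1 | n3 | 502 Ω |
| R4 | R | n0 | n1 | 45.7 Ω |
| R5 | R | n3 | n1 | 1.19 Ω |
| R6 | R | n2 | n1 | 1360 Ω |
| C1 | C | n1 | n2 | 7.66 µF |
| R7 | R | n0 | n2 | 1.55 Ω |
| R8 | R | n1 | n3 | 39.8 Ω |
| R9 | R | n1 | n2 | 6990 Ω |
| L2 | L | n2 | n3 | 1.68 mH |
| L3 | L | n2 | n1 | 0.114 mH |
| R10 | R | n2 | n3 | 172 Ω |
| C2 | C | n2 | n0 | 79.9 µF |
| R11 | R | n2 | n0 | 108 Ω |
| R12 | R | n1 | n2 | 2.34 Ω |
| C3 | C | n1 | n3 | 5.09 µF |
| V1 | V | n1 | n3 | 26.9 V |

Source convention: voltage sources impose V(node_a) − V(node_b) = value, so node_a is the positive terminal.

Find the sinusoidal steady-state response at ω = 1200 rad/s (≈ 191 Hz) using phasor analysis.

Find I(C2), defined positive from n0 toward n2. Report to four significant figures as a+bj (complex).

Element admittances at ω=1200 rad/s:
  Y(R1) = 0.006711+0.000j S between n1,n2
  Y(R2) = 0.2179+0.000j S between n2,n1
  Y(L1) = 0.000-0.8333j S between n1,n3
  Y(R3) = 0.001992+0.000j S between n1,n3
  Y(R4) = 0.02188+0.000j S between n0,n1
  Y(R5) = 0.8403+0.000j S between n3,n1
  Y(R6) = 0.0007353+0.000j S between n2,n1
  Y(C1) = 0.000+0.009192j S between n1,n2
  Y(R7) = 0.6452+0.000j S between n0,n2
  Y(R8) = 0.02513+0.000j S between n1,n3
  Y(R9) = 0.0001431+0.000j S between n1,n2
  Y(L2) = 0.000-0.4960j S between n2,n3
  Y(L3) = 0.000-7.310j S between n2,n1
  Y(R10) = 0.005814+0.000j S between n2,n3
  Y(C2) = 0.000+0.09588j S between n2,n0
  Y(R11) = 0.009259+0.000j S between n2,n0
  Y(R12) = 0.4274+0.000j S between n1,n2
  Y(C3) = 0.000+0.006108j S between n1,n3
  V1: constraint V(n1)−V(n3) = 26.9
Assemble and solve the 4×4 MNA system:
  V(n1)=1.647-0.1165j  V(n2)=-0.05335+0.01171j  V(n3)=-25.25-0.1165j
  i(V1)=-23.54+34.75j

0.001123+0.005115j A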